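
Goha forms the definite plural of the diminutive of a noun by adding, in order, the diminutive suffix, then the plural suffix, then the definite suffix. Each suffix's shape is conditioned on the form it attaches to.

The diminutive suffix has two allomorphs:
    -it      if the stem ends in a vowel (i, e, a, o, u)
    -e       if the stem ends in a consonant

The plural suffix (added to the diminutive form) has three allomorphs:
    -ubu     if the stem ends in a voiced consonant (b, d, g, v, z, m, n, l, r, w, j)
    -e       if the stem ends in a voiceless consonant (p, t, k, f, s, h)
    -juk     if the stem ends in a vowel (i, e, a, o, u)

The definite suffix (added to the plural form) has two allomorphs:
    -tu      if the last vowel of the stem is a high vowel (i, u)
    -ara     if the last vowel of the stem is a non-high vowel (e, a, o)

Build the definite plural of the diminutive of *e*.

*e*: final sound = /e/, a vowel → -it → *eit*.
The final sound of the diminutive form *eit* is /t/, which is a voiceless consonant, so the plural suffix is -e, giving *eite*.
The plural form *eite* — last vowel /e/ (a non-high vowel) → -ara → *eiteara*.

eiteara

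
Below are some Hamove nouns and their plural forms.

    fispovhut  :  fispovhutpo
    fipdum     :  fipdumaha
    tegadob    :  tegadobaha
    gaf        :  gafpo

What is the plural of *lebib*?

The pattern is voicing of the final consonant: -po when the stem ends in a voiceless consonant (*fispovhut*, *gaf*); -aha when the stem ends in a voiced consonant (*fipdum*, *tegadob*).
*lebib*: final consonant = /b/, voiced → -aha → *lebibaha*.

lebibaha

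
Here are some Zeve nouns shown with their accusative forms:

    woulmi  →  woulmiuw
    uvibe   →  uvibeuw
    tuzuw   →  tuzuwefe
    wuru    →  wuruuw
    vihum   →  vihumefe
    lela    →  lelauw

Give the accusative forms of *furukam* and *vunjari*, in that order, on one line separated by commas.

furukamefe, vunjariuw

Looking at the final sound of each stem: -efe when the stem ends in a consonant (*tuzuw*, *vihum*); -uw when the stem ends in a vowel (*woulmi*, *uvibe*, *wuru*, *lela*).
*furukam* — final sound /m/ (a consonant) → -efe → *furukamefe*.
*vunjari*: final sound = /i/, a vowel → -uw → *vunjariuw*.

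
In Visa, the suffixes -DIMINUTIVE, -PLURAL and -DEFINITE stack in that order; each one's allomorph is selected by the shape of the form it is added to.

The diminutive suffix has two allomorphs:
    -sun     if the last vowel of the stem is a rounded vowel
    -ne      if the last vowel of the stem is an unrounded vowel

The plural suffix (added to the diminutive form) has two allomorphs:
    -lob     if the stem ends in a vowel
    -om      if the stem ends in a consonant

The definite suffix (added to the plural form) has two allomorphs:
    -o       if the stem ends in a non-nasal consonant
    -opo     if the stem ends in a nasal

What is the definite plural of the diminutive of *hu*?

Since the last vowel of *hu* is /u/ (a rounded vowel), it takes -sun, giving *husun*.
Since the final sound of the diminutive form *husun* is /n/ (a consonant), it takes -om, giving *husunom*.
The final consonant of the plural form *husunom* is /m/, which is a nasal, so the definite suffix is -opo, giving *husunomopo*.

husunomopo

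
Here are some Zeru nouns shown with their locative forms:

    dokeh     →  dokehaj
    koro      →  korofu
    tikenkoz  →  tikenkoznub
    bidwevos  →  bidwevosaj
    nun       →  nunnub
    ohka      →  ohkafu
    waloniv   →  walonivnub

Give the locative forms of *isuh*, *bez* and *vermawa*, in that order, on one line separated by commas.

The alternation tracks the final sound of the stem — -aj when the stem ends in a voiceless consonant (*dokeh*, *bidwevos*); -nub when the stem ends in a voiced consonant (*tikenkoz*, *nun*, *waloniv*); -fu when the stem ends in a vowel (*koro*, *ohka*).
The final sound of *isuh* is /h/, which is a voiceless consonant, so the suffix is -aj, giving *isuhaj*.
*bez*: final sound = /z/, a voiced consonant → -nub → *beznub*.
*vermawa* — final sound /a/ (a vowel) → -fu → *vermawafu*.

isuhaj, beznub, vermawafu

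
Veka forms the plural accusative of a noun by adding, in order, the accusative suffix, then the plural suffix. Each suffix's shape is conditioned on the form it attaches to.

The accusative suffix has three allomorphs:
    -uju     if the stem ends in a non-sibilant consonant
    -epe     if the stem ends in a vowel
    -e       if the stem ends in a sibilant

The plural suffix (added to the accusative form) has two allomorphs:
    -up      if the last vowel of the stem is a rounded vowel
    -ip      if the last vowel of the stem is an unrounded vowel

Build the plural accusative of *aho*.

Since the final sound of *aho* is /o/ (a vowel), it takes -epe, giving *ahoepe*.
Since the last vowel of the accusative form *ahoepe* is /e/ (an unrounded vowel), it takes -ip, giving *ahoepeip*.

ahoepeip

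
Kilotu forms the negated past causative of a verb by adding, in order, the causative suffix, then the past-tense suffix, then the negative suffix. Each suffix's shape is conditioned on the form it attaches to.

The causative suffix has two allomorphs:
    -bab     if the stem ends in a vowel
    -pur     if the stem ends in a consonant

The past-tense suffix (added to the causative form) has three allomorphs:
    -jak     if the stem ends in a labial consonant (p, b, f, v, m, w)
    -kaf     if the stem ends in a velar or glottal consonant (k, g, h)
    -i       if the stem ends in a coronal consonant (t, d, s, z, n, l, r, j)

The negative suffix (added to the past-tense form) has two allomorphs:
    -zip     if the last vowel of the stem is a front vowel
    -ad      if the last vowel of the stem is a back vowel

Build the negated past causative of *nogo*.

nogobabjakad

Since the final sound of *nogo* is /o/ (a vowel), it takes -bab, giving *nogobab*.
The causative form *nogobab*: final consonant = /b/, labial → -jak → *nogobabjak*.
The past-tense form *nogobabjak* — last vowel /a/ (a back vowel) → -ad → *nogobabjakad*.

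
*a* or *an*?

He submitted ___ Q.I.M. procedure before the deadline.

The indefinite article is chosen by the initial *sound* of the following word, not its spelling.
The initialism *Q.I.M.* is read letter by letter; the first letter, Q, is pronounced /kjuː/, which begins with a consonant sound.
So the article is *a*: He submitted a Q.I.M. procedure before the deadline.

a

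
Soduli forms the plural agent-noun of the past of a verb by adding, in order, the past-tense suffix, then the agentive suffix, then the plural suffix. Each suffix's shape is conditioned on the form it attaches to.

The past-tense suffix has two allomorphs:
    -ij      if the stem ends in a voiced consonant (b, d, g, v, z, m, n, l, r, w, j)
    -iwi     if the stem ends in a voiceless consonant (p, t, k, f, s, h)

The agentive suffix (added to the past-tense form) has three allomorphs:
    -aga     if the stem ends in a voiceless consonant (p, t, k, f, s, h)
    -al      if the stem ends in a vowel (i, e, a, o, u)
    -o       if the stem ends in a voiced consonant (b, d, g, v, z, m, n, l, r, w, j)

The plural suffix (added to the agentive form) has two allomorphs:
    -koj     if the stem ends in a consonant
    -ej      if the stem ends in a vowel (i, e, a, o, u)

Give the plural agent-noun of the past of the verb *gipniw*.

gipniwijoej

*gipniw*: final consonant = /w/, voiced → -ij → *gipniwij*.
The past-tense form *gipniwij*: final sound = /j/, a voiced consonant → -o → *gipniwijo*.
Since the final sound of the agentive form *gipniwijo* is /o/ (a vowel), it takes -ej, giving *gipniwijoej*.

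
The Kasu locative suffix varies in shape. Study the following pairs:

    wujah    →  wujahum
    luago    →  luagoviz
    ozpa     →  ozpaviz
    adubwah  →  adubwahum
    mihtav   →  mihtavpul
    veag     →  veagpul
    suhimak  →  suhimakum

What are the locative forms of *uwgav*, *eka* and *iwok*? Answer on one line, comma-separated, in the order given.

uwgavpul, ekaviz, iwokum

The alternation tracks the final sound of the stem — -um when the stem ends in a voiceless consonant (*wujah*, *adubwah*, *suhimak*); -pul when the stem ends in a voiced consonant (*mihtav*, *veag*); -viz when the stem ends in a vowel (*luago*, *ozpa*).
*uwgav* — final sound /v/ (a voiced consonant) → -pul → *uwgavpul*.
*eka* — final sound /a/ (a vowel) → -viz → *ekaviz*.
The final sound of *iwok* is /k/, which is a voiceless consonant, so the suffix is -um, giving *iwokum*.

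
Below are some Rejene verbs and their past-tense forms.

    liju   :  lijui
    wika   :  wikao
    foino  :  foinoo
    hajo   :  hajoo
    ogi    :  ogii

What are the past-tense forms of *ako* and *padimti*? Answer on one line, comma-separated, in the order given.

akoo, padimtii

The pattern is height harmony: -i when the last vowel of the stem is a high vowel (*liju*, *ogi*); -o when the last vowel of the stem is a non-high vowel (*wika*, *foino*, *hajo*).
The last vowel of *ako* is /o/, which is a non-high vowel, so the suffix is -o, giving *akoo*.
The last vowel of *padimti* is /i/, which is a high vowel, so the suffix is -i, giving *padimtii*.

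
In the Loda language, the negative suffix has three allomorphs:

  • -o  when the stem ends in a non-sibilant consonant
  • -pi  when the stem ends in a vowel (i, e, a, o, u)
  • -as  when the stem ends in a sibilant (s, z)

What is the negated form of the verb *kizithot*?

*kizithot*: final sound = /t/, a non-sibilant consonant → -o → *kizithoto*.

kizithoto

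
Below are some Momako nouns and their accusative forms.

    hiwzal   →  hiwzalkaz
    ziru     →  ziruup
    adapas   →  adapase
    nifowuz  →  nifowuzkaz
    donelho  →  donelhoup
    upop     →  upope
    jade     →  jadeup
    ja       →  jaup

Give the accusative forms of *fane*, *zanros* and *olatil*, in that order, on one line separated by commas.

The suffix is conditioned by the final sound: -e when the stem ends in a voiceless consonant (*adapas*, *upop*); -kaz when the stem ends in a voiced consonant (*hiwzal*, *nifowuz*); -up when the stem ends in a vowel (*ziru*, *donelho*, *jade*, *ja*).
*fane*: final sound = /e/, a vowel → -up → *faneup*.
The final sound of *zanros* is /s/, which is a voiceless consonant, so the suffix is -e, giving *zanrose*.
*olatil* — final sound /l/ (a voiced consonant) → -kaz → *olatilkaz*.

faneup, zanrose, olatilkaz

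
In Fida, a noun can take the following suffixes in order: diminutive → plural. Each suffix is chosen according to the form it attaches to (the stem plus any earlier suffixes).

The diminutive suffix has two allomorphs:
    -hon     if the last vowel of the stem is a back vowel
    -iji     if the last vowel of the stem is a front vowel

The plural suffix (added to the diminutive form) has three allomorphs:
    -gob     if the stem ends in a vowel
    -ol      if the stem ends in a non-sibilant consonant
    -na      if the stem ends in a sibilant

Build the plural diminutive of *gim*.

*gim* — last vowel /i/ (a front vowel) → -iji → *gimiji*.
The final sound of the diminutive form *gimiji* is /i/, which is a vowel, so the plural suffix is -gob, giving *gimijigob*.

gimijigob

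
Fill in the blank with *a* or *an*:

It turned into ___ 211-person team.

The indefinite article is chosen by the initial *sound* of the following word, not its spelling.
The number *211* is spoken "two hundred …", beginning with /tuː/ — a consonant sound.
So the article is *a*: It turned into a 211-person team.

a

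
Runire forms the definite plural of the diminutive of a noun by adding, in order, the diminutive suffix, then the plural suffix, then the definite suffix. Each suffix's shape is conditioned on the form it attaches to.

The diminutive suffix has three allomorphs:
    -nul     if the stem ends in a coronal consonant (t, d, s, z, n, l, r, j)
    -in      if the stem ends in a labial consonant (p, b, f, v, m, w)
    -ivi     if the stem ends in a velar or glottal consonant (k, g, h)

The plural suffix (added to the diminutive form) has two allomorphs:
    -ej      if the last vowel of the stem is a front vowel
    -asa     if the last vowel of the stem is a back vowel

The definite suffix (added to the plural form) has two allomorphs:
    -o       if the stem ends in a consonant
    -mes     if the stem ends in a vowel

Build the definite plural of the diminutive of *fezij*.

*fezij*: final consonant = /j/, coronal → -nul → *fezijnul*.
The diminutive form *fezijnul* — last vowel /u/ (a back vowel) → -asa → *fezijnulasa*.
The plural form *fezijnulasa* — final sound /a/ (a vowel) → -mes → *fezijnulasames*.

fezijnulasames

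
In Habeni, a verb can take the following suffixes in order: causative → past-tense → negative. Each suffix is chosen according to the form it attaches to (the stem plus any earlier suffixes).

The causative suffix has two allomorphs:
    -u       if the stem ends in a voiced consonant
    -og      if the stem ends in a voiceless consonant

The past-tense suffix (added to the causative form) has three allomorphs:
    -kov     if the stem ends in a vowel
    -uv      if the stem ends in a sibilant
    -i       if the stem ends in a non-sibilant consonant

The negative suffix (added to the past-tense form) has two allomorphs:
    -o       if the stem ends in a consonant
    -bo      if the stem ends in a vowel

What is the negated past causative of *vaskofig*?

vaskofigukovo

The final consonant of *vaskofig* is /g/, which is voiced, so the causative suffix is -u, giving *vaskofigu*.
The causative form *vaskofigu* — final sound /u/ (a vowel) → -kov → *vaskofigukov*.
Since the final sound of the past-tense form *vaskofigukov* is /v/ (a consonant), it takes -o, giving *vaskofigukovo*.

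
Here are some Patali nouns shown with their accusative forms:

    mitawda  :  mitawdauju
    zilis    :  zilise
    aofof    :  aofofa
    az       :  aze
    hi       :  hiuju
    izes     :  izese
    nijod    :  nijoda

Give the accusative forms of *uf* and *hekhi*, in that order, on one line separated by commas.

Looking at the final sound of each stem: -e when the stem ends in a sibilant (*zilis*, *az*, *izes*); -a when the stem ends in a non-sibilant consonant (*aofof*, *nijod*); -uju when the stem ends in a vowel (*mitawda*, *hi*).
Since the final sound of *uf* is /f/ (a non-sibilant consonant), it takes -a, giving *ufa*.
*hekhi* — final sound /i/ (a vowel) → -uju → *hekhiuju*.

ufa, hekhiuju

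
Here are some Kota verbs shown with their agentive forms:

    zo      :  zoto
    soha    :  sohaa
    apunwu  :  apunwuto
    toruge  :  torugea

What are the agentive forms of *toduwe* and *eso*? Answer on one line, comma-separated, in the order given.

The suffix is conditioned by the last vowel: -to when the last vowel of the stem is a rounded vowel (*zo*, *apunwu*); -a when the last vowel of the stem is an unrounded vowel (*soha*, *toruge*).
The last vowel of *toduwe* is /e/, which is an unrounded vowel, so the suffix is -a, giving *toduwea*.
*eso*: last vowel = /o/, a rounded vowel → -to → *esoto*.

toduwea, esoto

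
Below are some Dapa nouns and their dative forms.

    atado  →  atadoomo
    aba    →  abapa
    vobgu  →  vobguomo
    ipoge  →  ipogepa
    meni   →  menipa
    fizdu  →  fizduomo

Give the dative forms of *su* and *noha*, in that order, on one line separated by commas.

suomo, nohapa

The suffix is conditioned by the last vowel: -omo when the last vowel of the stem is a rounded vowel (*atado*, *vobgu*, *fizdu*); -pa when the last vowel of the stem is an unrounded vowel (*aba*, *ipoge*, *meni*).
*su* — last vowel /u/ (a rounded vowel) → -omo → *suomo*.
*noha*: last vowel = /a/, an unrounded vowel → -pa → *nohapa*.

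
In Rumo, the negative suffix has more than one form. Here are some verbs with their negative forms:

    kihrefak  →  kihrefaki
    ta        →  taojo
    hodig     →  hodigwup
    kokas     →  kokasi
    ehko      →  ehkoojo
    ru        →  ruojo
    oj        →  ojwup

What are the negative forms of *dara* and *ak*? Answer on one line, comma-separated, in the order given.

daraojo, aki

The suffix is conditioned by the final sound: -i when the stem ends in a voiceless consonant (*kihrefak*, *kokas*); -wup when the stem ends in a voiced consonant (*hodig*, *oj*); -ojo when the stem ends in a vowel (*ta*, *ehko*, *ru*).
*dara*: final sound = /a/, a vowel → -ojo → *daraojo*.
The final sound of *ak* is /k/, which is a voiceless consonant, so the suffix is -i, giving *aki*.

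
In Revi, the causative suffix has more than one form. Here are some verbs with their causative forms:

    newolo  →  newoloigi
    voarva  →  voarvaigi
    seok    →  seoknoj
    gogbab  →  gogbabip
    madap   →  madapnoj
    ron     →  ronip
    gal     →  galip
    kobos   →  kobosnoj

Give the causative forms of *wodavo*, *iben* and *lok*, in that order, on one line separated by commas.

Looking at the final sound of each stem: -noj when the stem ends in a voiceless consonant (*seok*, *madap*, *kobos*); -ip when the stem ends in a voiced consonant (*gogbab*, *ron*, *gal*); -igi when the stem ends in a vowel (*newolo*, *voarva*).
Since the final sound of *wodavo* is /o/ (a vowel), it takes -igi, giving *wodavoigi*.
*iben*: final sound = /n/, a voiced consonant → -ip → *ibenip*.
*lok*: final sound = /k/, a voiceless consonant → -noj → *loknoj*.

wodavoigi, ibenip, loknoj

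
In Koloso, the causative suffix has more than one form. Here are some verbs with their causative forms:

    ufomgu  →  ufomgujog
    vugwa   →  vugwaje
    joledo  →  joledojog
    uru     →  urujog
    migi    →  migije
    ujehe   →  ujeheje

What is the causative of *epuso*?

The suffix is conditioned by the last vowel: -jog when the last vowel of the stem is a rounded vowel (*ufomgu*, *joledo*, *uru*); -je when the last vowel of the stem is an unrounded vowel (*vugwa*, *migi*, *ujehe*).
The last vowel of *epuso* is /o/, which is a rounded vowel, so the suffix is -jog, giving *epusojog*.

epusojog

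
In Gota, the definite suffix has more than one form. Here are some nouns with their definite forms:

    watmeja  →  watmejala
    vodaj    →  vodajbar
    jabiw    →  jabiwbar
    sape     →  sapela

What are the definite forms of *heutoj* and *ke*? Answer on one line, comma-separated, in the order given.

heutojbar, kela

The suffix is conditioned by the final sound: -bar when the stem ends in a consonant (*vodaj*, *jabiw*); -la when the stem ends in a vowel (*watmeja*, *sape*).
Since the final sound of *heutoj* is /j/ (a consonant), it takes -bar, giving *heutojbar*.
The final sound of *ke* is /e/, which is a vowel, so the suffix is -la, giving *kela*.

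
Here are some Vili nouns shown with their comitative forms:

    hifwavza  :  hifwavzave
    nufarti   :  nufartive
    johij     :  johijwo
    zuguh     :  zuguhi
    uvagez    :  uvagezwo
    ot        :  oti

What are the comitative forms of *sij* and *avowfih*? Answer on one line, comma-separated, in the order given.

The suffix is conditioned by the final sound: -i when the stem ends in a voiceless consonant (*zuguh*, *ot*); -wo when the stem ends in a voiced consonant (*johij*, *uvagez*); -ve when the stem ends in a vowel (*hifwavza*, *nufarti*).
Since the final sound of *sij* is /j/ (a voiced consonant), it takes -wo, giving *sijwo*.
*avowfih*: final sound = /h/, a voiceless consonant → -i → *avowfihi*.

sijwo, avowfihi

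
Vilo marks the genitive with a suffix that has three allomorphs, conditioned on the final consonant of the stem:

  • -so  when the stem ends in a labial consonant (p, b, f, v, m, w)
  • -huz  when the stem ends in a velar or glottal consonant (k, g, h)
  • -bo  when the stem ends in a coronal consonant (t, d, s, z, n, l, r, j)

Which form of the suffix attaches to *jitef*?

*jitef*: final consonant = /f/, labial → -so.

-so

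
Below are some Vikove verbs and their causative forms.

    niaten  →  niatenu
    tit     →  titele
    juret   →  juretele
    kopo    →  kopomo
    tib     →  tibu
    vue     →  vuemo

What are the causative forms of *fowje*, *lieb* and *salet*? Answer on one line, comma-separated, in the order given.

fowjemo, liebu, saletele

The alternation tracks the final sound of the stem — -ele when the stem ends in a voiceless consonant (*tit*, *juret*); -u when the stem ends in a voiced consonant (*niaten*, *tib*); -mo when the stem ends in a vowel (*kopo*, *vue*).
Since the final sound of *fowje* is /e/ (a vowel), it takes -mo, giving *fowjemo*.
The final sound of *lieb* is /b/, which is a voiced consonant, so the suffix is -u, giving *liebu*.
Since the final sound of *salet* is /t/ (a voiceless consonant), it takes -ele, giving *saletele*.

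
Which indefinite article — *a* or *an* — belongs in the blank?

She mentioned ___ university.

The indefinite article is chosen by the initial *sound* of the following word, not its spelling.
*university* begins with the sound /juː/ (u pronounced /juː/) — a consonant sound.
So the article is *a*: She mentioned a university.

a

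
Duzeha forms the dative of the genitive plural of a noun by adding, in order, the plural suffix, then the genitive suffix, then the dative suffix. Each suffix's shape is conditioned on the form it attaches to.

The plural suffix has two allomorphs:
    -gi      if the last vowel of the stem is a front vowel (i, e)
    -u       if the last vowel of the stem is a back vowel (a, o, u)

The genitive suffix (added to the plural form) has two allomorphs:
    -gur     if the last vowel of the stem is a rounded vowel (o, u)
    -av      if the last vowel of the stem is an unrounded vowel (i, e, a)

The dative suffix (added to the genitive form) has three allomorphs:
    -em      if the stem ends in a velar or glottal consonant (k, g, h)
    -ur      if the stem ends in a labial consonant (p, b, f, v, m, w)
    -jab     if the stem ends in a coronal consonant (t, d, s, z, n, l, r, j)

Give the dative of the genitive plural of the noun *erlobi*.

The last vowel of *erlobi* is /i/, which is a front vowel, so the plural suffix is -gi, giving *erlobigi*.
The plural form *erlobigi* — last vowel /i/ (an unrounded vowel) → -av → *erlobigiav*.
The final consonant of the genitive form *erlobigiav* is /v/, which is labial, so the dative suffix is -ur, giving *erlobigiavur*.

erlobigiavur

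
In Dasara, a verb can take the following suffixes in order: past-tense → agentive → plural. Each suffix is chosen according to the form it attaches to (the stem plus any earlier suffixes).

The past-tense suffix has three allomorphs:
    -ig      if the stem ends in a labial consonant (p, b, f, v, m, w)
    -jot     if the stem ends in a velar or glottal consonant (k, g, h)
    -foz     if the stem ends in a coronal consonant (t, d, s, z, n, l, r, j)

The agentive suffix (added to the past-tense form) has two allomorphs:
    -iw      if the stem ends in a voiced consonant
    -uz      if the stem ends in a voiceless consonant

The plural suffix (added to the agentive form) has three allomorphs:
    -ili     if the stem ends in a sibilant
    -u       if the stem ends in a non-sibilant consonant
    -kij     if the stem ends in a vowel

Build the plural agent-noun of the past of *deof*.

deofigiwu

Since the final consonant of *deof* is /f/ (labial), it takes -ig, giving *deofig*.
The past-tense form *deofig*: final consonant = /g/, voiced → -iw → *deofigiw*.
The agentive form *deofigiw* — final sound /w/ (a non-sibilant consonant) → -u → *deofigiwu*.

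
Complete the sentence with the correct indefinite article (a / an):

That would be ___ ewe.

a

The indefinite article is chosen by the initial *sound* of the following word, not its spelling.
*ewe* begins with the sound /juː/ (pronounced /juː/) — a consonant sound.
So the article is *a*: That would be a ewe.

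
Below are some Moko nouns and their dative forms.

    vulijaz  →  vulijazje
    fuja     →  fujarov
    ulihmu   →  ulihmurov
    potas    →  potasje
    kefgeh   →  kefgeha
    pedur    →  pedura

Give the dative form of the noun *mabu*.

maburov

The pattern is sibilance of the final sound: -je when the stem ends in a sibilant (*vulijaz*, *potas*); -a when the stem ends in a non-sibilant consonant (*kefgeh*, *pedur*); -rov when the stem ends in a vowel (*fuja*, *ulihmu*).
Since the final sound of *mabu* is /u/ (a vowel), it takes -rov, giving *maburov*.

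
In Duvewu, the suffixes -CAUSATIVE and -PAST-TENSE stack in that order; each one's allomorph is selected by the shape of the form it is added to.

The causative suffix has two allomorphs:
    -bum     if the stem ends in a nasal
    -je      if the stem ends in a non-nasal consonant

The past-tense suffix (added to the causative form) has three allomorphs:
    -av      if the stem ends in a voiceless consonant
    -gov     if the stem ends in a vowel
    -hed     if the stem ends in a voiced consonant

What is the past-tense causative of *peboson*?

pebosonbumhed

Since the final consonant of *peboson* is /n/ (a nasal), it takes -bum, giving *pebosonbum*.
The causative form *pebosonbum*: final sound = /m/, a voiced consonant → -hed → *pebosonbumhed*.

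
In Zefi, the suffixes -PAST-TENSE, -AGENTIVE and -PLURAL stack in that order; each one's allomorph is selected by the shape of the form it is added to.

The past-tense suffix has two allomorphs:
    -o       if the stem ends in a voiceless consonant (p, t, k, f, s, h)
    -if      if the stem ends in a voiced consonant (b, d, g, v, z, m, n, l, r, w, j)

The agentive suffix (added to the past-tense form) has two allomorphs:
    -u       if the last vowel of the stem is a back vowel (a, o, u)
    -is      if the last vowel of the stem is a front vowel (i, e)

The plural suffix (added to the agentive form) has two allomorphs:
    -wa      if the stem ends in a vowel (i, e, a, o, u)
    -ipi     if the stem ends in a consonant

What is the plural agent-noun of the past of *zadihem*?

zadihemifisipi

*zadihem*: final consonant = /m/, voiced → -if → *zadihemif*.
The past-tense form *zadihemif*: last vowel = /i/, a front vowel → -is → *zadihemifis*.
The agentive form *zadihemifis*: final sound = /s/, a consonant → -ipi → *zadihemifisipi*.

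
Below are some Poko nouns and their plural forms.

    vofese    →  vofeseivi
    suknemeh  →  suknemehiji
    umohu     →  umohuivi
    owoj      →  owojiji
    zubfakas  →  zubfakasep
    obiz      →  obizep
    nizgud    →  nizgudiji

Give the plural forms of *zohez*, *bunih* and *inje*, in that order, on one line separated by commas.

zohezep, bunihiji, injeivi

The pattern is sibilance of the final sound: -ep when the stem ends in a sibilant (*zubfakas*, *obiz*); -iji when the stem ends in a non-sibilant consonant (*suknemeh*, *owoj*, *nizgud*); -ivi when the stem ends in a vowel (*vofese*, *umohu*).
*zohez*: final sound = /z/, a sibilant → -ep → *zohezep*.
*bunih*: final sound = /h/, a non-sibilant consonant → -iji → *bunihiji*.
*inje* — final sound /e/ (a vowel) → -ivi → *injeivi*.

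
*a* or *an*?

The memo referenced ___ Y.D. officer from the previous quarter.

The indefinite article is chosen by the initial *sound* of the following word, not its spelling.
The initialism *Y.D.* is read letter by letter; the first letter, Y, is pronounced /waɪ/, which begins with a consonant sound.
So the article is *a*: The memo referenced a Y.D. officer from the previous quarter.

a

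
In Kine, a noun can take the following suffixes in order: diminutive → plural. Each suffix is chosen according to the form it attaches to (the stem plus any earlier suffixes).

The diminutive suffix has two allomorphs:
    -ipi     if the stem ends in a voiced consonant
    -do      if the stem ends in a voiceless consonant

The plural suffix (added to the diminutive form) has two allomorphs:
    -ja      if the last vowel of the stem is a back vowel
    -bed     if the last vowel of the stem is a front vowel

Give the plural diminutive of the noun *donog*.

donogipibed

*donog*: final consonant = /g/, voiced → -ipi → *donogipi*.
The diminutive form *donogipi*: last vowel = /i/, a front vowel → -bed → *donogipibed*.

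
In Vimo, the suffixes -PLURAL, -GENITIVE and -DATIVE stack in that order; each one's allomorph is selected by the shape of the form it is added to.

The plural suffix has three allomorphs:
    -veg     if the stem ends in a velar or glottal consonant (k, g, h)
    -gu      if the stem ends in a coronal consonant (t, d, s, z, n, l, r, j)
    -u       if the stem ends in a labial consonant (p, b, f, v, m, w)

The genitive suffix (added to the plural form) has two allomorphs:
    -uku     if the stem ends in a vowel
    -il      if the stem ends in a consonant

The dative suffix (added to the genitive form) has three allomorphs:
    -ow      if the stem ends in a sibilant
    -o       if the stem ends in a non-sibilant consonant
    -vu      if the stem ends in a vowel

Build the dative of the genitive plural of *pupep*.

Since the final consonant of *pupep* is /p/ (labial), it takes -u, giving *pupepu*.
The final sound of the plural form *pupepu* is /u/, which is a vowel, so the genitive suffix is -uku, giving *pupepuuku*.
The final sound of the genitive form *pupepuuku* is /u/, which is a vowel, so the dative suffix is -vu, giving *pupepuukuvu*.

pupepuukuvu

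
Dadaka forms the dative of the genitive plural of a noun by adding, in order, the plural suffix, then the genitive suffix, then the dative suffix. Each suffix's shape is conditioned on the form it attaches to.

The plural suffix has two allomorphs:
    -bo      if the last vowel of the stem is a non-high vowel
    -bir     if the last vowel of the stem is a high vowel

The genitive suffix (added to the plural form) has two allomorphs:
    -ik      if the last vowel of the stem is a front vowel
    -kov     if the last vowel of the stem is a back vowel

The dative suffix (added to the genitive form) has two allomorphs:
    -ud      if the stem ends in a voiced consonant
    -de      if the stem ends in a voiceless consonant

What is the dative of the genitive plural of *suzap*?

*suzap* — last vowel /a/ (a non-high vowel) → -bo → *suzapbo*.
Since the last vowel of the plural form *suzapbo* is /o/ (a back vowel), it takes -kov, giving *suzapbokov*.
The final consonant of the genitive form *suzapbokov* is /v/, which is voiced, so the dative suffix is -ud, giving *suzapbokovud*.

suzapbokovud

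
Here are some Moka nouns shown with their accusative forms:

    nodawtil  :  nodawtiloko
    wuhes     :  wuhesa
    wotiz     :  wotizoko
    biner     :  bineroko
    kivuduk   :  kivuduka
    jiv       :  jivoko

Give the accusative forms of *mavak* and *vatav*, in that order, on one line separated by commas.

mavaka, vatavoko

The pattern is voicing of the final consonant: -a when the stem ends in a voiceless consonant (*wuhes*, *kivuduk*); -oko when the stem ends in a voiced consonant (*nodawtil*, *wotiz*, *biner*, *jiv*).
*mavak* — final consonant /k/ (voiceless) → -a → *mavaka*.
*vatav* — final consonant /v/ (voiced) → -oko → *vatavoko*.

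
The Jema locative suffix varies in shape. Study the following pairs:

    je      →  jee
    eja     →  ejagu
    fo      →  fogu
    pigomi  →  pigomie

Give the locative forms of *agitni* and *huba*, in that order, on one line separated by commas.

The pattern is front/back vowel harmony: -e when the last vowel of the stem is a front vowel (*je*, *pigomi*); -gu when the last vowel of the stem is a back vowel (*eja*, *fo*).
The last vowel of *agitni* is /i/, which is a front vowel, so the suffix is -e, giving *agitnie*.
*huba* — last vowel /a/ (a back vowel) → -gu → *hubagu*.

agitnie, hubagu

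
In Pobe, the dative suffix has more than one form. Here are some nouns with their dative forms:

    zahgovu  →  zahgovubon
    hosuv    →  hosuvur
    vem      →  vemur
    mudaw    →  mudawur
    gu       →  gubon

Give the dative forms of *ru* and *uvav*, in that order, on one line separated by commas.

rubon, uvavur

The pattern is consonant vs. vowel: -ur when the stem ends in a consonant (*hosuv*, *vem*, *mudaw*); -bon when the stem ends in a vowel (*zahgovu*, *gu*).
*ru*: final sound = /u/, a vowel → -bon → *rubon*.
The final sound of *uvav* is /v/, which is a consonant, so the suffix is -ur, giving *uvavur*.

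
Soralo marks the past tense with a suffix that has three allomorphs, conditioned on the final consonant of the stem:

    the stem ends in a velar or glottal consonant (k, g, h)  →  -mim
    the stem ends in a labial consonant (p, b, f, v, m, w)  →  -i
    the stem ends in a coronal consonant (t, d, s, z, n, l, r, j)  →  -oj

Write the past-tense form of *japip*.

japipi

*japip*: final consonant = /p/, labial → -i → *japipi*.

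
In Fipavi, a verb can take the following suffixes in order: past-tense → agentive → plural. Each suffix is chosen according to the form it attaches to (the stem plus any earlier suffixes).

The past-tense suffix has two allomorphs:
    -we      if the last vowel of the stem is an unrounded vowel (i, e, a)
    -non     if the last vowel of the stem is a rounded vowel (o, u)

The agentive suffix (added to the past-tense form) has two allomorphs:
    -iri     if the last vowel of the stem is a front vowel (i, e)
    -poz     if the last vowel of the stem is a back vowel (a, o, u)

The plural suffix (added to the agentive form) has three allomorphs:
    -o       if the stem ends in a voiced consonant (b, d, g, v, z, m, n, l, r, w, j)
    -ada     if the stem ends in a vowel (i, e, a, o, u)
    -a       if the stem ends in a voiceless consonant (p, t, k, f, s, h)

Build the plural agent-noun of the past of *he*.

heweiriada

*he* — last vowel /e/ (an unrounded vowel) → -we → *hewe*.
The past-tense form *hewe*: last vowel = /e/, a front vowel → -iri → *heweiri*.
The agentive form *heweiri*: final sound = /i/, a vowel → -ada → *heweiriada*.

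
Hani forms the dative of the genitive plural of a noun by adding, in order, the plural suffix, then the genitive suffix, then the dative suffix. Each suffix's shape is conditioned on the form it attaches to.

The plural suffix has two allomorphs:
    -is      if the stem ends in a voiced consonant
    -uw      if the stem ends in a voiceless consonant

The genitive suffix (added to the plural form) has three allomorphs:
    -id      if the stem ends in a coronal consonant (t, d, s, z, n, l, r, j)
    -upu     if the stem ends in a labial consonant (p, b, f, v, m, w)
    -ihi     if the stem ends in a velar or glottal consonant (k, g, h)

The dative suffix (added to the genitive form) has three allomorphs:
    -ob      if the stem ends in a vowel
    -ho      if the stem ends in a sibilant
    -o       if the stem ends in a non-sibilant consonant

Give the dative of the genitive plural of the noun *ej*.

ejisido

*ej* — final consonant /j/ (voiced) → -is → *ejis*.
The plural form *ejis* — final consonant /s/ (coronal) → -id → *ejisid*.
The genitive form *ejisid*: final sound = /d/, a non-sibilant consonant → -o → *ejisido*.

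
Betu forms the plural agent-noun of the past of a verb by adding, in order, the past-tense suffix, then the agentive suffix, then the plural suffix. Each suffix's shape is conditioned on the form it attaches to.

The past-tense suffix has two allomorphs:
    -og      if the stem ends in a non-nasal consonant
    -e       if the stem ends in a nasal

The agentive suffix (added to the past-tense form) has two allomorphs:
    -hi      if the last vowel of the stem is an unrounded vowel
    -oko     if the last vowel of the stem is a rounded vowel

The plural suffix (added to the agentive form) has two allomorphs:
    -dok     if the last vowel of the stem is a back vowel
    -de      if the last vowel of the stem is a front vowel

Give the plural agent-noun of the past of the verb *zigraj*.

zigrajogokodok

Since the final consonant of *zigraj* is /j/ (non-nasal), it takes -og, giving *zigrajog*.
The past-tense form *zigrajog*: last vowel = /o/, a rounded vowel → -oko → *zigrajogoko*.
The last vowel of the agentive form *zigrajogoko* is /o/, which is a back vowel, so the plural suffix is -dok, giving *zigrajogokodok*.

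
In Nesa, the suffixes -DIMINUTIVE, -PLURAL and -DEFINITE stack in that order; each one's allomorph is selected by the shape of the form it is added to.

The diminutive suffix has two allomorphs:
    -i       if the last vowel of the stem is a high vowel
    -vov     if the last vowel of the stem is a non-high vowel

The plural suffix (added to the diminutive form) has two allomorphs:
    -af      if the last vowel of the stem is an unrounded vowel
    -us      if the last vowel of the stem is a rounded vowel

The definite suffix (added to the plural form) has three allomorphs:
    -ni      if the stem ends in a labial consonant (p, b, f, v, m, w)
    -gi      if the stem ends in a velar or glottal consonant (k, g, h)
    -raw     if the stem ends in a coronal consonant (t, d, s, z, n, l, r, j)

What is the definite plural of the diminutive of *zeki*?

Since the last vowel of *zeki* is /i/ (a high vowel), it takes -i, giving *zekii*.
The diminutive form *zekii* — last vowel /i/ (an unrounded vowel) → -af → *zekiiaf*.
The final consonant of the plural form *zekiiaf* is /f/, which is labial, so the definite suffix is -ni, giving *zekiiafni*.

zekiiafni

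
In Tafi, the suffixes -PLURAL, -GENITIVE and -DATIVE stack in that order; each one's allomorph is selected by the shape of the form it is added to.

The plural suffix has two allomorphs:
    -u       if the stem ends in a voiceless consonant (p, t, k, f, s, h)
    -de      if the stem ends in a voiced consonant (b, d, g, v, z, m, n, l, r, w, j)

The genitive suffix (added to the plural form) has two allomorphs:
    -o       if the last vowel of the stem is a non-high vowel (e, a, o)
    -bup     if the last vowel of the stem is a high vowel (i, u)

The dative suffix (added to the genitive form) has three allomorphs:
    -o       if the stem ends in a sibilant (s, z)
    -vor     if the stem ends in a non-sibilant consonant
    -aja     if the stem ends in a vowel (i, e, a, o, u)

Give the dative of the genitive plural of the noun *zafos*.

*zafos*: final consonant = /s/, voiceless → -u → *zafosu*.
The plural form *zafosu*: last vowel = /u/, a high vowel → -bup → *zafosubup*.
Since the final sound of the genitive form *zafosubup* is /p/ (a non-sibilant consonant), it takes -vor, giving *zafosubupvor*.

zafosubupvor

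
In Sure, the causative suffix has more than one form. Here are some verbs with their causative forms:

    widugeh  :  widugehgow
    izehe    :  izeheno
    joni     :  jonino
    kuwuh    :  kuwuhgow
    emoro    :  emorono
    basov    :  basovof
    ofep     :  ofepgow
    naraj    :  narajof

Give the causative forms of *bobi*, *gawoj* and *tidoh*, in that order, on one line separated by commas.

bobino, gawojof, tidohgow

The pattern is voicing of the final sound: -gow when the stem ends in a voiceless consonant (*widugeh*, *kuwuh*, *ofep*); -of when the stem ends in a voiced consonant (*basov*, *naraj*); -no when the stem ends in a vowel (*izehe*, *joni*, *emoro*).
The final sound of *bobi* is /i/, which is a vowel, so the suffix is -no, giving *bobino*.
*gawoj* — final sound /j/ (a voiced consonant) → -of → *gawojof*.
Since the final sound of *tidoh* is /h/ (a voiceless consonant), it takes -gow, giving *tidohgow*.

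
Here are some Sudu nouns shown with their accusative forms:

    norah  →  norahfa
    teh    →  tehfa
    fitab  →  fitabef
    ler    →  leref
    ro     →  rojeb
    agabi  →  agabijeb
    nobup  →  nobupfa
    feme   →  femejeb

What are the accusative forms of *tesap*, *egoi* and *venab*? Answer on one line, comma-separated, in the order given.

tesapfa, egoijeb, venabef

The pattern is voicing of the final sound: -fa when the stem ends in a voiceless consonant (*norah*, *teh*, *nobup*); -ef when the stem ends in a voiced consonant (*fitab*, *ler*); -jeb when the stem ends in a vowel (*ro*, *agabi*, *feme*).
*tesap* — final sound /p/ (a voiceless consonant) → -fa → *tesapfa*.
*egoi* — final sound /i/ (a vowel) → -jeb → *egoijeb*.
Since the final sound of *venab* is /b/ (a voiced consonant), it takes -ef, giving *venabef*.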